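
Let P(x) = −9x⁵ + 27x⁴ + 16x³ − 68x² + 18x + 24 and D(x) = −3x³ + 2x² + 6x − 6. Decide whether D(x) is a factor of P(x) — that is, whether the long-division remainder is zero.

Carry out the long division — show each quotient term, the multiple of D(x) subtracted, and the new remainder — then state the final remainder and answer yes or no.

R(x) = 0, so D(x) is a factor of P(x). yes

Step 1: lead(−9x⁵ + 27x⁴ + 16x³ − 68x² + 18x + 24) ÷ lead(D) = −9x⁵ ÷ −3x³ = 3x². Subtract (3x²)·D = −9x⁵ + 6x⁴ + 18x³ − 18x². Remainder: 21x⁴ − 2x³ − 50x² + 18x + 24.
Step 2: lead(21x⁴ − 2x³ − 50x² + 18x + 24) ÷ lead(D) = 21x⁴ ÷ −3x³ = −7x. Subtract (−7x)·D = 21x⁴ − 14x³ − 42x² + 42x. Remainder: 12x³ − 8x² − 24x + 24.
Step 3: lead(12x³ − 8x² − 24x + 24) ÷ lead(D) = 12x³ ÷ −3x³ = −4. Subtract (−4)·D = 12x³ − 8x² − 24x + 24. Remainder: 0.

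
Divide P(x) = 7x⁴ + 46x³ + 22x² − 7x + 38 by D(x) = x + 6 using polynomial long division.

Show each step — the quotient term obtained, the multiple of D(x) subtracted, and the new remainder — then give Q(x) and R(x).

Q(x) = 7x³ + 4x² − 2x + 5; R(x) = 8

Step 1: lead(7x⁴ + 46x³ + 22x² − 7x + 38) ÷ lead(D) = 7x⁴ ÷ x = 7x³. Subtract (7x³)·D = 7x⁴ + 42x³. Remainder: 4x³ + 22x² − 7x + 38.
Step 2: lead(4x³ + 22x² − 7x + 38) ÷ lead(D) = 4x³ ÷ x = 4x². Subtract (4x²)·D = 4x³ + 24x². Remainder: −2x² − 7x + 38.
Step 3: lead(−2x² − 7x + 38) ÷ lead(D) = −2x² ÷ x = −2x. Subtract (−2x)·D = −2x² − 12x. Remainder: 5x + 38.
Step 4: lead(5x + 38) ÷ lead(D) = 5x ÷ x = 5. Subtract (5)·D = 5x + 30. Remainder: 8.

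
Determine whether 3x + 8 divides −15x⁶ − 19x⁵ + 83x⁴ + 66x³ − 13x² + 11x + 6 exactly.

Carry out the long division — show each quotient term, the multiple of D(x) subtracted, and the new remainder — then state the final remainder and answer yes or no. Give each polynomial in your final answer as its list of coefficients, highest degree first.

Step 1: lead(−15x⁶ − 19x⁵ + 83x⁴ + 66x³ − 13x² + 11x + 6) ÷ lead(D) = −15x⁶ ÷ 3x = −5x⁵. Subtract (−5x⁵)·D = −15x⁶ − 40x⁵. Remainder: 21x⁵ + 83x⁴ + 66x³ − 13x² + 11x + 6.
Step 2: lead(21x⁵ + 83x⁴ + 66x³ − 13x² + 11x + 6) ÷ lead(D) = 21x⁵ ÷ 3x = 7x⁴. Subtract (7x⁴)·D = 21x⁵ + 56x⁴. Remainder: 27x⁴ + 66x³ − 13x² + 11x + 6.
Step 3: lead(27x⁴ + 66x³ − 13x² + 11x + 6) ÷ lead(D) = 27x⁴ ÷ 3x = 9x³. Subtract (9x³)·D = 27x⁴ + 72x³. Remainder: −6x³ − 13x² + 11x + 6.
Step 4: lead(−6x³ − 13x² + 11x + 6) ÷ lead(D) = −6x³ ÷ 3x = −2x². Subtract (−2x²)·D = −6x³ − 16x². Remainder: 3x² + 11x + 6.
Step 5: lead(3x² + 11x + 6) ÷ lead(D) = 3x² ÷ 3x = x. Subtract (x)·D = 3x² + 8x. Remainder: 3x + 6.
Step 6: lead(3x + 6) ÷ lead(D) = 3x ÷ 3x = 1. Subtract (1)·D = 3x + 8. Remainder: −2.

R = [-2], so D(x) is not a factor of P(x). no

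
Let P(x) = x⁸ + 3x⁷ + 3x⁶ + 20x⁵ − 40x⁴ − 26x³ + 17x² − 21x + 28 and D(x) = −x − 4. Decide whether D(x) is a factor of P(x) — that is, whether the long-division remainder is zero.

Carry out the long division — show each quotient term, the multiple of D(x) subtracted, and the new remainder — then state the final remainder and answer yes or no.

R(x) = 0, so D(x) is a factor of P(x). yes

Step 1: lead(x⁸ + 3x⁷ + 3x⁶ + 20x⁵ − 40x⁴ − 26x³ + 17x² − 21x + 28) ÷ lead(D) = x⁸ ÷ −x = −x⁷. Subtract (−x⁷)·D = x⁸ + 4x⁷. Remainder: −x⁷ + 3x⁶ + 20x⁵ − 40x⁴ − 26x³ + 17x² − 21x + 28.
Step 2: lead(−x⁷ + 3x⁶ + 20x⁵ − 40x⁴ − 26x³ + 17x² − 21x + 28) ÷ lead(D) = −x⁷ ÷ −x = x⁶. Subtract (x⁶)·D = −x⁷ − 4x⁶. Remainder: 7x⁶ + 20x⁵ − 40x⁴ − 26x³ + 17x² − 21x + 28.
Step 3: lead(7x⁶ + 20x⁵ − 40x⁴ − 26x³ + 17x² − 21x + 28) ÷ lead(D) = 7x⁶ ÷ −x = −7x⁵. Subtract (−7x⁵)·D = 7x⁶ + 28x⁵. Remainder: −8x⁵ − 40x⁴ − 26x³ + 17x² − 21x + 28.
Step 4: lead(−8x⁵ − 40x⁴ − 26x³ + 17x² − 21x + 28) ÷ lead(D) = −8x⁵ ÷ −x = 8x⁴. Subtract (8x⁴)·D = −8x⁵ − 32x⁴. Remainder: −8x⁴ − 26x³ + 17x² − 21x + 28.
Step 5: lead(−8x⁴ − 26x³ + 17x² − 21x + 28) ÷ lead(D) = −8x⁴ ÷ −x = 8x³. Subtract (8x³)·D = −8x⁴ − 32x³. Remainder: 6x³ + 17x² − 21x + 28.
Step 6: lead(6x³ + 17x² − 21x + 28) ÷ lead(D) = 6x³ ÷ −x = −6x². Subtract (−6x²)·D = 6x³ + 24x². Remainder: −7x² − 21x + 28.
Step 7: lead(−7x² − 21x + 28) ÷ lead(D) = −7x² ÷ −x = 7x. Subtract (7x)·D = −7x² − 28x. Remainder: 7x + 28.
Step 8: lead(7x + 28) ÷ lead(D) = 7x ÷ −x = −7. Subtract (−7)·D = 7x + 28. Remainder: 0.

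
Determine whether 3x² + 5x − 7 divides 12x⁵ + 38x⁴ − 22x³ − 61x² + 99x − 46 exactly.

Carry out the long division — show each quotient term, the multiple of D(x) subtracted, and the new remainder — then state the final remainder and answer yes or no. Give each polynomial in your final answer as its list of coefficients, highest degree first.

Step 1: lead(12x⁵ + 38x⁴ − 22x³ − 61x² + 99x − 46) ÷ lead(D) = 12x⁵ ÷ 3x² = 4x³. Subtract (4x³)·D = 12x⁵ + 20x⁴ − 28x³. Remainder: 18x⁴ + 6x³ − 61x² + 99x − 46.
Step 2: lead(18x⁴ + 6x³ − 61x² + 99x − 46) ÷ lead(D) = 18x⁴ ÷ 3x² = 6x². Subtract (6x²)·D = 18x⁴ + 30x³ − 42x². Remainder: −24x³ − 19x² + 99x − 46.
Step 3: lead(−24x³ − 19x² + 99x − 46) ÷ lead(D) = −24x³ ÷ 3x² = −8x. Subtract (−8x)·D = −24x³ − 40x² + 56x. Remainder: 21x² + 43x − 46.
Step 4: lead(21x² + 43x − 46) ÷ lead(D) = 21x² ÷ 3x² = 7. Subtract (7)·D = 21x² + 35x − 49. Remainder: 8x + 3.

R = [8, 3], so D(x) is not a factor of P(x). no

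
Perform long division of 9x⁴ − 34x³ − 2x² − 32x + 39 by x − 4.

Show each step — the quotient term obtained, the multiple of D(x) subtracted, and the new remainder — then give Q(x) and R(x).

Q(x) = 9x³ + 2x² + 6x − 8; R(x) = 7

Step 1: lead(9x⁴ − 34x³ − 2x² − 32x + 39) ÷ lead(D) = 9x⁴ ÷ x = 9x³. Subtract (9x³)·D = 9x⁴ − 36x³. Remainder: 2x³ − 2x² − 32x + 39.
Step 2: lead(2x³ − 2x² − 32x + 39) ÷ lead(D) = 2x³ ÷ x = 2x². Subtract (2x²)·D = 2x³ − 8x². Remainder: 6x² − 32x + 39.
Step 3: lead(6x² − 32x + 39) ÷ lead(D) = 6x² ÷ x = 6x. Subtract (6x)·D = 6x² − 24x. Remainder: −8x + 39.
Step 4: lead(−8x + 39) ÷ lead(D) = −8x ÷ x = −8. Subtract (−8)·D = −8x + 32. Remainder: 7.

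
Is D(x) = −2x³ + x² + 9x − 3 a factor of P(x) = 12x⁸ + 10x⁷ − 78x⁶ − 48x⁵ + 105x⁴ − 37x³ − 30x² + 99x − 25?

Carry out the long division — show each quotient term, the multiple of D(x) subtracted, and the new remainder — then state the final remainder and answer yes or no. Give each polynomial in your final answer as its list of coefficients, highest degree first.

Step 1: lead(12x⁸ + 10x⁷ − 78x⁶ − 48x⁵ + 105x⁴ − 37x³ − 30x² + 99x − 25) ÷ lead(D) = 12x⁸ ÷ −2x³ = −6x⁵. Subtract (−6x⁵)·D = 12x⁸ − 6x⁷ − 54x⁶ + 18x⁵. Remainder: 16x⁷ − 24x⁶ − 66x⁵ + 105x⁴ − 37x³ − 30x² + 99x − 25.
Step 2: lead(16x⁷ − 24x⁶ − 66x⁵ + 105x⁴ − 37x³ − 30x² + 99x − 25) ÷ lead(D) = 16x⁷ ÷ −2x³ = −8x⁴. Subtract (−8x⁴)·D = 16x⁷ − 8x⁶ − 72x⁵ + 24x⁴. Remainder: −16x⁶ + 6x⁵ + 81x⁴ − 37x³ − 30x² + 99x − 25.
Step 3: lead(−16x⁶ + 6x⁵ + 81x⁴ − 37x³ − 30x² + 99x − 25) ÷ lead(D) = −16x⁶ ÷ −2x³ = 8x³. Subtract (8x³)·D = −16x⁶ + 8x⁵ + 72x⁴ − 24x³. Remainder: −2x⁵ + 9x⁴ − 13x³ − 30x² + 99x − 25.
Step 4: lead(−2x⁵ + 9x⁴ − 13x³ − 30x² + 99x − 25) ÷ lead(D) = −2x⁵ ÷ −2x³ = x². Subtract (x²)·D = −2x⁵ + x⁴ + 9x³ − 3x². Remainder: 8x⁴ − 22x³ − 27x² + 99x − 25.
Step 5: lead(8x⁴ − 22x³ − 27x² + 99x − 25) ÷ lead(D) = 8x⁴ ÷ −2x³ = −4x. Subtract (−4x)·D = 8x⁴ − 4x³ − 36x² + 12x. Remainder: −18x³ + 9x² + 87x − 25.
Step 6: lead(−18x³ + 9x² + 87x − 25) ÷ lead(D) = −18x³ ÷ −2x³ = 9. Subtract (9)·D = −18x³ + 9x² + 81x − 27. Remainder: 6x + 2.

R = [6, 2], so D(x) is not a factor of P(x). no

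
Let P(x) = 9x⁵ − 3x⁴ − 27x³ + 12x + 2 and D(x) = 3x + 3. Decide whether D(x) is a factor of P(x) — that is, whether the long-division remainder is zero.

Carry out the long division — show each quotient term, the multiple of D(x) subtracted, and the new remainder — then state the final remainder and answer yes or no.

R(x) = 5, so D(x) is not a factor of P(x). no

Step 1: lead(9x⁵ − 3x⁴ − 27x³ + 12x + 2) ÷ lead(D) = 9x⁵ ÷ 3x = 3x⁴. Subtract (3x⁴)·D = 9x⁵ + 9x⁴. Remainder: −12x⁴ − 27x³ + 12x + 2.
Step 2: lead(−12x⁴ − 27x³ + 12x + 2) ÷ lead(D) = −12x⁴ ÷ 3x = −4x³. Subtract (−4x³)·D = −12x⁴ − 12x³. Remainder: −15x³ + 12x + 2.
Step 3: lead(−15x³ + 12x + 2) ÷ lead(D) = −15x³ ÷ 3x = −5x². Subtract (−5x²)·D = −15x³ − 15x². Remainder: 15x² + 12x + 2.
Step 4: lead(15x² + 12x + 2) ÷ lead(D) = 15x² ÷ 3x = 5x. Subtract (5x)·D = 15x² + 15x. Remainder: −3x + 2.
Step 5: lead(−3x + 2) ÷ lead(D) = −3x ÷ 3x = −1. Subtract (−1)·D = −3x − 3. Remainder: 5.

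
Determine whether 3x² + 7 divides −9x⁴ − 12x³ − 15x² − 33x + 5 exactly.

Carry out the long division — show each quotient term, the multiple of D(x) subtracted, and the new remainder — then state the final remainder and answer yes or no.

R(x) = −5x − 9, so D(x) is not a factor of P(x). no

Step 1: lead(−9x⁴ − 12x³ − 15x² − 33x + 5) ÷ lead(D) = −9x⁴ ÷ 3x² = −3x². Subtract (−3x²)·D = −9x⁴ − 21x². Remainder: −12x³ + 6x² − 33x + 5.
Step 2: lead(−12x³ + 6x² − 33x + 5) ÷ lead(D) = −12x³ ÷ 3x² = −4x. Subtract (−4x)·D = −12x³ − 28x. Remainder: 6x² − 5x + 5.
Step 3: lead(6x² − 5x + 5) ÷ lead(D) = 6x² ÷ 3x² = 2. Subtract (2)·D = 6x² + 14. Remainder: −5x − 9.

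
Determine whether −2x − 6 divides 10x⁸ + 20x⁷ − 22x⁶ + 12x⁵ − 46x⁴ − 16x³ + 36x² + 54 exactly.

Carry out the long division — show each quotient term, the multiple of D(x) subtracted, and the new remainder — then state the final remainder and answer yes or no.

Step 1: lead(10x⁸ + 20x⁷ − 22x⁶ + 12x⁵ − 46x⁴ − 16x³ + 36x² + 54) ÷ lead(D) = 10x⁸ ÷ −2x = −5x⁷. Subtract (−5x⁷)·D = 10x⁸ + 30x⁷. Remainder: −10x⁷ − 22x⁶ + 12x⁵ − 46x⁴ − 16x³ + 36x² + 54.
Step 2: lead(−10x⁷ − 22x⁶ + 12x⁵ − 46x⁴ − 16x³ + 36x² + 54) ÷ lead(D) = −10x⁷ ÷ −2x = 5x⁶. Subtract (5x⁶)·D = −10x⁷ − 30x⁶. Remainder: 8x⁶ + 12x⁵ − 46x⁴ − 16x³ + 36x² + 54.
Step 3: lead(8x⁶ + 12x⁵ − 46x⁴ − 16x³ + 36x² + 54) ÷ lead(D) = 8x⁶ ÷ −2x = −4x⁵. Subtract (−4x⁵)·D = 8x⁶ + 24x⁵. Remainder: −12x⁵ − 46x⁴ − 16x³ + 36x² + 54.
Step 4: lead(−12x⁵ − 46x⁴ − 16x³ + 36x² + 54) ÷ lead(D) = −12x⁵ ÷ −2x = 6x⁴. Subtract (6x⁴)·D = −12x⁵ − 36x⁴. Remainder: −10x⁴ − 16x³ + 36x² + 54.
Step 5: lead(−10x⁴ − 16x³ + 36x² + 54) ÷ lead(D) = −10x⁴ ÷ −2x = 5x³. Subtract (5x³)·D = −10x⁴ − 30x³. Remainder: 14x³ + 36x² + 54.
Step 6: lead(14x³ + 36x² + 54) ÷ lead(D) = 14x³ ÷ −2x = −7x². Subtract (−7x²)·D = 14x³ + 42x². Remainder: −6x² + 54.
Step 7: lead(−6x² + 54) ÷ lead(D) = −6x² ÷ −2x = 3x. Subtract (3x)·D = −6x² − 18x. Remainder: 18x + 54.
Step 8: lead(18x + 54) ÷ lead(D) = 18x ÷ −2x = −9. Subtract (−9)·D = 18x + 54. Remainder: 0.

R(x) = 0, so D(x) is a factor of P(x). yes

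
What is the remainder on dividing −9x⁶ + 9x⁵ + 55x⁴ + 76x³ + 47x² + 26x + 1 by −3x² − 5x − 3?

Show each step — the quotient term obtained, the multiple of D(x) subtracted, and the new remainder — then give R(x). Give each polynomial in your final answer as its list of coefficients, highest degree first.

R = [9, -2]

Step 1: lead(−9x⁶ + 9x⁵ + 55x⁴ + 76x³ + 47x² + 26x + 1) ÷ lead(D) = −9x⁶ ÷ −3x² = 3x⁴. Subtract (3x⁴)·D = −9x⁶ − 15x⁵ − 9x⁴. Remainder: 24x⁵ + 64x⁴ + 76x³ + 47x² + 26x + 1.
Step 2: lead(24x⁵ + 64x⁴ + 76x³ + 47x² + 26x + 1) ÷ lead(D) = 24x⁵ ÷ −3x² = −8x³. Subtract (−8x³)·D = 24x⁵ + 40x⁴ + 24x³. Remainder: 24x⁴ + 52x³ + 47x² + 26x + 1.
Step 3: lead(24x⁴ + 52x³ + 47x² + 26x + 1) ÷ lead(D) = 24x⁴ ÷ −3x² = −8x². Subtract (−8x²)·D = 24x⁴ + 40x³ + 24x². Remainder: 12x³ + 23x² + 26x + 1.
Step 4: lead(12x³ + 23x² + 26x + 1) ÷ lead(D) = 12x³ ÷ −3x² = −4x. Subtract (−4x)·D = 12x³ + 20x² + 12x. Remainder: 3x² + 14x + 1.
Step 5: lead(3x² + 14x + 1) ÷ lead(D) = 3x² ÷ −3x² = −1. Subtract (−1)·D = 3x² + 5x + 3. Remainder: 9x − 2.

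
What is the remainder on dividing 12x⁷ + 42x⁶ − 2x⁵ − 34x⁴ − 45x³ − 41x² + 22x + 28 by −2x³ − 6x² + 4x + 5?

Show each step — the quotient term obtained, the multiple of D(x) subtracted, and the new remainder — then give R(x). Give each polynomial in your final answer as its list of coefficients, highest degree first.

R = [-9, -8, 3]

Step 1: lead(12x⁷ + 42x⁶ − 2x⁵ − 34x⁴ − 45x³ − 41x² + 22x + 28) ÷ lead(D) = 12x⁷ ÷ −2x³ = −6x⁴. Subtract (−6x⁴)·D = 12x⁷ + 36x⁶ − 24x⁵ − 30x⁴. Remainder: 6x⁶ + 22x⁵ − 4x⁴ − 45x³ − 41x² + 22x + 28.
Step 2: lead(6x⁶ + 22x⁵ − 4x⁴ − 45x³ − 41x² + 22x + 28) ÷ lead(D) = 6x⁶ ÷ −2x³ = −3x³. Subtract (−3x³)·D = 6x⁶ + 18x⁵ − 12x⁴ − 15x³. Remainder: 4x⁵ + 8x⁴ − 30x³ − 41x² + 22x + 28.
Step 3: lead(4x⁵ + 8x⁴ − 30x³ − 41x² + 22x + 28) ÷ lead(D) = 4x⁵ ÷ −2x³ = −2x². Subtract (−2x²)·D = 4x⁵ + 12x⁴ − 8x³ − 10x². Remainder: −4x⁴ − 22x³ − 31x² + 22x + 28.
Step 4: lead(−4x⁴ − 22x³ − 31x² + 22x + 28) ÷ lead(D) = −4x⁴ ÷ −2x³ = 2x. Subtract (2x)·D = −4x⁴ − 12x³ + 8x² + 10x. Remainder: −10x³ − 39x² + 12x + 28.
Step 5: lead(−10x³ − 39x² + 12x + 28) ÷ lead(D) = −10x³ ÷ −2x³ = 5. Subtract (5)·D = −10x³ − 30x² + 20x + 25. Remainder: −9x² − 8x + 3.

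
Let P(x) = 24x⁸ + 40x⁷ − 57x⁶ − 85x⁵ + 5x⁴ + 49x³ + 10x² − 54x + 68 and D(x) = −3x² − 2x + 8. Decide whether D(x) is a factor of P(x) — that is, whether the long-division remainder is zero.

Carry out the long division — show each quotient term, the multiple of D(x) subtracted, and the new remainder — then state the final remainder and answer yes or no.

Step 1: lead(24x⁸ + 40x⁷ − 57x⁶ − 85x⁵ + 5x⁴ + 49x³ + 10x² − 54x + 68) ÷ lead(D) = 24x⁸ ÷ −3x² = −8x⁶. Subtract (−8x⁶)·D = 24x⁸ + 16x⁷ − 64x⁶. Remainder: 24x⁷ + 7x⁶ − 85x⁵ + 5x⁴ + 49x³ + 10x² − 54x + 68.
Step 2: lead(24x⁷ + 7x⁶ − 85x⁵ + 5x⁴ + 49x³ + 10x² − 54x + 68) ÷ lead(D) = 24x⁷ ÷ −3x² = −8x⁵. Subtract (−8x⁵)·D = 24x⁷ + 16x⁶ − 64x⁵. Remainder: −9x⁶ − 21x⁵ + 5x⁴ + 49x³ + 10x² − 54x + 68.
Step 3: lead(−9x⁶ − 21x⁵ + 5x⁴ + 49x³ + 10x² − 54x + 68) ÷ lead(D) = −9x⁶ ÷ −3x² = 3x⁴. Subtract (3x⁴)·D = −9x⁶ − 6x⁵ + 24x⁴. Remainder: −15x⁵ − 19x⁴ + 49x³ + 10x² − 54x + 68.
Step 4: lead(−15x⁵ − 19x⁴ + 49x³ + 10x² − 54x + 68) ÷ lead(D) = −15x⁵ ÷ −3x² = 5x³. Subtract (5x³)·D = −15x⁵ − 10x⁴ + 40x³. Remainder: −9x⁴ + 9x³ + 10x² − 54x + 68.
Step 5: lead(−9x⁴ + 9x³ + 10x² − 54x + 68) ÷ lead(D) = −9x⁴ ÷ −3x² = 3x². Subtract (3x²)·D = −9x⁴ − 6x³ + 24x². Remainder: 15x³ − 14x² − 54x + 68.
Step 6: lead(15x³ − 14x² − 54x + 68) ÷ lead(D) = 15x³ ÷ −3x² = −5x. Subtract (−5x)·D = 15x³ + 10x² − 40x. Remainder: −24x² − 14x + 68.
Step 7: lead(−24x² − 14x + 68) ÷ lead(D) = −24x² ÷ −3x² = 8. Subtract (8)·D = −24x² − 16x + 64. Remainder: 2x + 4.

R(x) = 2x + 4, so D(x) is not a factor of P(x). no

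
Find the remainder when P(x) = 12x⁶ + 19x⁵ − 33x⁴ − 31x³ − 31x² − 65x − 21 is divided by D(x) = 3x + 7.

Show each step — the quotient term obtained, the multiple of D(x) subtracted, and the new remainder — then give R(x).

Step 1: lead(12x⁶ + 19x⁵ − 33x⁴ − 31x³ − 31x² − 65x − 21) ÷ lead(D) = 12x⁶ ÷ 3x = 4x⁵. Subtract (4x⁵)·D = 12x⁶ + 28x⁵. Remainder: −9x⁵ − 33x⁴ − 31x³ − 31x² − 65x − 21.
Step 2: lead(−9x⁵ − 33x⁴ − 31x³ − 31x² − 65x − 21) ÷ lead(D) = −9x⁵ ÷ 3x = −3x⁴. Subtract (−3x⁴)·D = −9x⁵ − 21x⁴. Remainder: −12x⁴ − 31x³ − 31x² − 65x − 21.
Step 3: lead(−12x⁴ − 31x³ − 31x² − 65x − 21) ÷ lead(D) = −12x⁴ ÷ 3x = −4x³. Subtract (−4x³)·D = −12x⁴ − 28x³. Remainder: −3x³ − 31x² − 65x − 21.
Step 4: lead(−3x³ − 31x² − 65x − 21) ÷ lead(D) = −3x³ ÷ 3x = −x². Subtract (−x²)·D = −3x³ − 7x². Remainder: −24x² − 65x − 21.
Step 5: lead(−24x² − 65x − 21) ÷ lead(D) = −24x² ÷ 3x = −8x. Subtract (−8x)·D = −24x² − 56x. Remainder: −9x − 21.
Step 6: lead(−9x − 21) ÷ lead(D) = −9x ÷ 3x = −3. Subtract (−3)·D = −9x − 21. Remainder: 0.

R(x) = 0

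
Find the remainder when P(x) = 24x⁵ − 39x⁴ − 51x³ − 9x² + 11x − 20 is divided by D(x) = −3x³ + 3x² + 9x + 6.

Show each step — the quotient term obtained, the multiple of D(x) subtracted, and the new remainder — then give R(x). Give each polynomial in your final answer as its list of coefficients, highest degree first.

Step 1: lead(24x⁵ − 39x⁴ − 51x³ − 9x² + 11x − 20) ÷ lead(D) = 24x⁵ ÷ −3x³ = −8x². Subtract (−8x²)·D = 24x⁵ − 24x⁴ − 72x³ − 48x². Remainder: −15x⁴ + 21x³ + 39x² + 11x − 20.
Step 2: lead(−15x⁴ + 21x³ + 39x² + 11x − 20) ÷ lead(D) = −15x⁴ ÷ −3x³ = 5x. Subtract (5x)·D = −15x⁴ + 15x³ + 45x² + 30x. Remainder: 6x³ − 6x² − 19x − 20.
Step 3: lead(6x³ − 6x² − 19x − 20) ÷ lead(D) = 6x³ ÷ −3x³ = −2. Subtract (−2)·D = 6x³ − 6x² − 18x − 12. Remainder: −x − 8.

R = [-1, -8]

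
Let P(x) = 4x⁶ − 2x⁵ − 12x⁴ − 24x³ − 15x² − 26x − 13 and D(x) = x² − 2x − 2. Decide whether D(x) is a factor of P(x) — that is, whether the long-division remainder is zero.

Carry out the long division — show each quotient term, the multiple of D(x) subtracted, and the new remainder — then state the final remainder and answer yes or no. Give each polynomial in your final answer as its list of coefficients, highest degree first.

Step 1: lead(4x⁶ − 2x⁵ − 12x⁴ − 24x³ − 15x² − 26x − 13) ÷ lead(D) = 4x⁶ ÷ x² = 4x⁴. Subtract (4x⁴)·D = 4x⁶ − 8x⁵ − 8x⁴. Remainder: 6x⁵ − 4x⁴ − 24x³ − 15x² − 26x − 13.
Step 2: lead(6x⁵ − 4x⁴ − 24x³ − 15x² − 26x − 13) ÷ lead(D) = 6x⁵ ÷ x² = 6x³. Subtract (6x³)·D = 6x⁵ − 12x⁴ − 12x³. Remainder: 8x⁴ − 12x³ − 15x² − 26x − 13.
Step 3: lead(8x⁴ − 12x³ − 15x² − 26x − 13) ÷ lead(D) = 8x⁴ ÷ x² = 8x². Subtract (8x²)·D = 8x⁴ − 16x³ − 16x². Remainder: 4x³ + x² − 26x − 13.
Step 4: lead(4x³ + x² − 26x − 13) ÷ lead(D) = 4x³ ÷ x² = 4x. Subtract (4x)·D = 4x³ − 8x² − 8x. Remainder: 9x² − 18x − 13.
Step 5: lead(9x² − 18x − 13) ÷ lead(D) = 9x² ÷ x² = 9. Subtract (9)·D = 9x² − 18x − 18. Remainder: 5.

R = [5], so D(x) is not a factor of P(x). no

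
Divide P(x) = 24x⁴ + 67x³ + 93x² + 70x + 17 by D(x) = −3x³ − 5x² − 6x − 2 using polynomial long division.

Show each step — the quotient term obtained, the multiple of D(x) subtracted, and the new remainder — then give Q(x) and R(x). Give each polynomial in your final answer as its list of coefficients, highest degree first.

Step 1: lead(24x⁴ + 67x³ + 93x² + 70x + 17) ÷ lead(D) = 24x⁴ ÷ −3x³ = −8x. Subtract (−8x)·D = 24x⁴ + 40x³ + 48x² + 16x. Remainder: 27x³ + 45x² + 54x + 17.
Step 2: lead(27x³ + 45x² + 54x + 17) ÷ lead(D) = 27x³ ÷ −3x³ = −9. Subtract (−9)·D = 27x³ + 45x² + 54x + 18. Remainder: −1.

Q = [-8, -9]; R = [-1]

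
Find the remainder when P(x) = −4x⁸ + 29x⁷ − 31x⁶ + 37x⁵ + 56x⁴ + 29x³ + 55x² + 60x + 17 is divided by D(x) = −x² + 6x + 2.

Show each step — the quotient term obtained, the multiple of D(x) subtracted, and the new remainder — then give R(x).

Step 1: lead(−4x⁸ + 29x⁷ − 31x⁶ + 37x⁵ + 56x⁴ + 29x³ + 55x² + 60x + 17) ÷ lead(D) = −4x⁸ ÷ −x² = 4x⁶. Subtract (4x⁶)·D = −4x⁸ + 24x⁷ + 8x⁶. Remainder: 5x⁷ − 39x⁶ + 37x⁵ + 56x⁴ + 29x³ + 55x² + 60x + 17.
Step 2: lead(5x⁷ − 39x⁶ + 37x⁵ + 56x⁴ + 29x³ + 55x² + 60x + 17) ÷ lead(D) = 5x⁷ ÷ −x² = −5x⁵. Subtract (−5x⁵)·D = 5x⁷ − 30x⁶ − 10x⁵. Remainder: −9x⁶ + 47x⁵ + 56x⁴ + 29x³ + 55x² + 60x + 17.
Step 3: lead(−9x⁶ + 47x⁵ + 56x⁴ + 29x³ + 55x² + 60x + 17) ÷ lead(D) = −9x⁶ ÷ −x² = 9x⁴. Subtract (9x⁴)·D = −9x⁶ + 54x⁵ + 18x⁴. Remainder: −7x⁵ + 38x⁴ + 29x³ + 55x² + 60x + 17.
Step 4: lead(−7x⁵ + 38x⁴ + 29x³ + 55x² + 60x + 17) ÷ lead(D) = −7x⁵ ÷ −x² = 7x³. Subtract (7x³)·D = −7x⁵ + 42x⁴ + 14x³. Remainder: −4x⁴ + 15x³ + 55x² + 60x + 17.
Step 5: lead(−4x⁴ + 15x³ + 55x² + 60x + 17) ÷ lead(D) = −4x⁴ ÷ −x² = 4x². Subtract (4x²)·D = −4x⁴ + 24x³ + 8x². Remainder: −9x³ + 47x² + 60x + 17.
Step 6: lead(−9x³ + 47x² + 60x + 17) ÷ lead(D) = −9x³ ÷ −x² = 9x. Subtract (9x)·D = −9x³ + 54x² + 18x. Remainder: −7x² + 42x + 17.
Step 7: lead(−7x² + 42x + 17) ÷ lead(D) = −7x² ÷ −x² = 7. Subtract (7)·D = −7x² + 42x + 14. Remainder: 3.

R(x) = 3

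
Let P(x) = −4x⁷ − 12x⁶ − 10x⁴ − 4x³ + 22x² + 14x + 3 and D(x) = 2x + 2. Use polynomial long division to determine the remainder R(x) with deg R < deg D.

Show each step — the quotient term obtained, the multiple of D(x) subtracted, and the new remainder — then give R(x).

Step 1: lead(−4x⁷ − 12x⁶ − 10x⁴ − 4x³ + 22x² + 14x + 3) ÷ lead(D) = −4x⁷ ÷ 2x = −2x⁶. Subtract (−2x⁶)·D = −4x⁷ − 4x⁶. Remainder: −8x⁶ − 10x⁴ − 4x³ + 22x² + 14x + 3.
Step 2: lead(−8x⁶ − 10x⁴ − 4x³ + 22x² + 14x + 3) ÷ lead(D) = −8x⁶ ÷ 2x = −4x⁵. Subtract (−4x⁵)·D = −8x⁶ − 8x⁵. Remainder: 8x⁵ − 10x⁴ − 4x³ + 22x² + 14x + 3.
Step 3: lead(8x⁵ − 10x⁴ − 4x³ + 22x² + 14x + 3) ÷ lead(D) = 8x⁵ ÷ 2x = 4x⁴. Subtract (4x⁴)·D = 8x⁵ + 8x⁴. Remainder: −18x⁴ − 4x³ + 22x² + 14x + 3.
Step 4: lead(−18x⁴ − 4x³ + 22x² + 14x + 3) ÷ lead(D) = −18x⁴ ÷ 2x = −9x³. Subtract (−9x³)·D = −18x⁴ − 18x³. Remainder: 14x³ + 22x² + 14x + 3.
Step 5: lead(14x³ + 22x² + 14x + 3) ÷ lead(D) = 14x³ ÷ 2x = 7x². Subtract (7x²)·D = 14x³ + 14x². Remainder: 8x² + 14x + 3.
Step 6: lead(8x² + 14x + 3) ÷ lead(D) = 8x² ÷ 2x = 4x. Subtract (4x)·D = 8x² + 8x. Remainder: 6x + 3.
Step 7: lead(6x + 3) ÷ lead(D) = 6x ÷ 2x = 3. Subtract (3)·D = 6x + 6. Remainder: −3.

R(x) = −3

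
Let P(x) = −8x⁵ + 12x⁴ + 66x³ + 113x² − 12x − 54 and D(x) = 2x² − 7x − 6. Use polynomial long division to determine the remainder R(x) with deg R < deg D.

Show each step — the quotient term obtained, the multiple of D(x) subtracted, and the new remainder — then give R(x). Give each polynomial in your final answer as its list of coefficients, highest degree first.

Step 1: lead(−8x⁵ + 12x⁴ + 66x³ + 113x² − 12x − 54) ÷ lead(D) = −8x⁵ ÷ 2x² = −4x³. Subtract (−4x³)·D = −8x⁵ + 28x⁴ + 24x³. Remainder: −16x⁴ + 42x³ + 113x² − 12x − 54.
Step 2: lead(−16x⁴ + 42x³ + 113x² − 12x − 54) ÷ lead(D) = −16x⁴ ÷ 2x² = −8x². Subtract (−8x²)·D = −16x⁴ + 56x³ + 48x². Remainder: −14x³ + 65x² − 12x − 54.
Step 3: lead(−14x³ + 65x² − 12x − 54) ÷ lead(D) = −14x³ ÷ 2x² = −7x. Subtract (−7x)·D = −14x³ + 49x² + 42x. Remainder: 16x² − 54x − 54.
Step 4: lead(16x² − 54x − 54) ÷ lead(D) = 16x² ÷ 2x² = 8. Subtract (8)·D = 16x² − 56x − 48. Remainder: 2x − 6.

R = [2, -6]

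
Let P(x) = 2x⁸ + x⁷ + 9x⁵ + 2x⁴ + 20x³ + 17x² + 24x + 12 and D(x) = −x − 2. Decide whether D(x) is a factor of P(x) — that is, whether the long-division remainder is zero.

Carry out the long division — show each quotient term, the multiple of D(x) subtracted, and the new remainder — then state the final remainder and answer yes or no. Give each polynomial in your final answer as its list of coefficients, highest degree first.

Step 1: lead(2x⁸ + x⁷ + 9x⁵ + 2x⁴ + 20x³ + 17x² + 24x + 12) ÷ lead(D) = 2x⁸ ÷ −x = −2x⁷. Subtract (−2x⁷)·D = 2x⁸ + 4x⁷. Remainder: −3x⁷ + 9x⁵ + 2x⁴ + 20x³ + 17x² + 24x + 12.
Step 2: lead(−3x⁷ + 9x⁵ + 2x⁴ + 20x³ + 17x² + 24x + 12) ÷ lead(D) = −3x⁷ ÷ −x = 3x⁶. Subtract (3x⁶)·D = −3x⁷ − 6x⁶. Remainder: 6x⁶ + 9x⁵ + 2x⁴ + 20x³ + 17x² + 24x + 12.
Step 3: lead(6x⁶ + 9x⁵ + 2x⁴ + 20x³ + 17x² + 24x + 12) ÷ lead(D) = 6x⁶ ÷ −x = −6x⁵. Subtract (−6x⁵)·D = 6x⁶ + 12x⁵. Remainder: −3x⁵ + 2x⁴ + 20x³ + 17x² + 24x + 12.
Step 4: lead(−3x⁵ + 2x⁴ + 20x³ + 17x² + 24x + 12) ÷ lead(D) = −3x⁵ ÷ −x = 3x⁴. Subtract (3x⁴)·D = −3x⁵ − 6x⁴. Remainder: 8x⁴ + 20x³ + 17x² + 24x + 12.
Step 5: lead(8x⁴ + 20x³ + 17x² + 24x + 12) ÷ lead(D) = 8x⁴ ÷ −x = −8x³. Subtract (−8x³)·D = 8x⁴ + 16x³. Remainder: 4x³ + 17x² + 24x + 12.
Step 6: lead(4x³ + 17x² + 24x + 12) ÷ lead(D) = 4x³ ÷ −x = −4x². Subtract (−4x²)·D = 4x³ + 8x². Remainder: 9x² + 24x + 12.
Step 7: lead(9x² + 24x + 12) ÷ lead(D) = 9x² ÷ −x = −9x. Subtract (−9x)·D = 9x² + 18x. Remainder: 6x + 12.
Step 8: lead(6x + 12) ÷ lead(D) = 6x ÷ −x = −6. Subtract (−6)·D = 6x + 12. Remainder: 0.

R = [0], so D(x) is a factor of P(x). yes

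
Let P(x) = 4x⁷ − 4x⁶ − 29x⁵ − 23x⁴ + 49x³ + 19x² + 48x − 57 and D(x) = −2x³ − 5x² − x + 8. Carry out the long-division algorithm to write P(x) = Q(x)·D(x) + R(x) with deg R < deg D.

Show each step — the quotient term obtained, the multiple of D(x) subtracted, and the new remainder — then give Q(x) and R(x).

Q(x) = −2x⁴ + 7x³ − 2x² + 5x − 8; R(x) = 7

Step 1: lead(4x⁷ − 4x⁶ − 29x⁵ − 23x⁴ + 49x³ + 19x² + 48x − 57) ÷ lead(D) = 4x⁷ ÷ −2x³ = −2x⁴. Subtract (−2x⁴)·D = 4x⁷ + 10x⁶ + 2x⁵ − 16x⁴. Remainder: −14x⁶ − 31x⁵ − 7x⁴ + 49x³ + 19x² + 48x − 57.
Step 2: lead(−14x⁶ − 31x⁵ − 7x⁴ + 49x³ + 19x² + 48x − 57) ÷ lead(D) = −14x⁶ ÷ −2x³ = 7x³. Subtract (7x³)·D = −14x⁶ − 35x⁵ − 7x⁴ + 56x³. Remainder: 4x⁵ − 7x³ + 19x² + 48x − 57.
Step 3: lead(4x⁵ − 7x³ + 19x² + 48x − 57) ÷ lead(D) = 4x⁵ ÷ −2x³ = −2x². Subtract (−2x²)·D = 4x⁵ + 10x⁴ + 2x³ − 16x². Remainder: −10x⁴ − 9x³ + 35x² + 48x − 57.
Step 4: lead(−10x⁴ − 9x³ + 35x² + 48x − 57) ÷ lead(D) = −10x⁴ ÷ −2x³ = 5x. Subtract (5x)·D = −10x⁴ − 25x³ − 5x² + 40x. Remainder: 16x³ + 40x² + 8x − 57.
Step 5: lead(16x³ + 40x² + 8x − 57) ÷ lead(D) = 16x³ ÷ −2x³ = −8. Subtract (−8)·D = 16x³ + 40x² + 8x − 64. Remainder: 7.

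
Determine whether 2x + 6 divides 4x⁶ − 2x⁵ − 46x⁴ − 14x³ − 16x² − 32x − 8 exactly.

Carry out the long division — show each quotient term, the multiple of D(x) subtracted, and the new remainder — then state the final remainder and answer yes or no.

Step 1: lead(4x⁶ − 2x⁵ − 46x⁴ − 14x³ − 16x² − 32x − 8) ÷ lead(D) = 4x⁶ ÷ 2x = 2x⁵. Subtract (2x⁵)·D = 4x⁶ + 12x⁵. Remainder: −14x⁵ − 46x⁴ − 14x³ − 16x² − 32x − 8.
Step 2: lead(−14x⁵ − 46x⁴ − 14x³ − 16x² − 32x − 8) ÷ lead(D) = −14x⁵ ÷ 2x = −7x⁴. Subtract (−7x⁴)·D = −14x⁵ − 42x⁴. Remainder: −4x⁴ − 14x³ − 16x² − 32x − 8.
Step 3: lead(−4x⁴ − 14x³ − 16x² − 32x − 8) ÷ lead(D) = −4x⁴ ÷ 2x = −2x³. Subtract (−2x³)·D = −4x⁴ − 12x³. Remainder: −2x³ − 16x² − 32x − 8.
Step 4: lead(−2x³ − 16x² − 32x − 8) ÷ lead(D) = −2x³ ÷ 2x = −x². Subtract (−x²)·D = −2x³ − 6x². Remainder: −10x² − 32x − 8.
Step 5: lead(−10x² − 32x − 8) ÷ lead(D) = −10x² ÷ 2x = −5x. Subtract (−5x)·D = −10x² − 30x. Remainder: −2x − 8.
Step 6: lead(−2x − 8) ÷ lead(D) = −2x ÷ 2x = −1. Subtract (−1)·D = −2x − 6. Remainder: −2.

R(x) = −2, so D(x) is not a factor of P(x). no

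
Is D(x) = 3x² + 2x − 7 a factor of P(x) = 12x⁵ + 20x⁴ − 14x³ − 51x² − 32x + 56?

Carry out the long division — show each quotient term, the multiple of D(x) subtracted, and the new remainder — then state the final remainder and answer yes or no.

Step 1: lead(12x⁵ + 20x⁴ − 14x³ − 51x² − 32x + 56) ÷ lead(D) = 12x⁵ ÷ 3x² = 4x³. Subtract (4x³)·D = 12x⁵ + 8x⁴ − 28x³. Remainder: 12x⁴ + 14x³ − 51x² − 32x + 56.
Step 2: lead(12x⁴ + 14x³ − 51x² − 32x + 56) ÷ lead(D) = 12x⁴ ÷ 3x² = 4x². Subtract (4x²)·D = 12x⁴ + 8x³ − 28x². Remainder: 6x³ − 23x² − 32x + 56.
Step 3: lead(6x³ − 23x² − 32x + 56) ÷ lead(D) = 6x³ ÷ 3x² = 2x. Subtract (2x)·D = 6x³ + 4x² − 14x. Remainder: −27x² − 18x + 56.
Step 4: lead(−27x² − 18x + 56) ÷ lead(D) = −27x² ÷ 3x² = −9. Subtract (−9)·D = −27x² − 18x + 63. Remainder: −7.

R(x) = −7, so D(x) is not a factor of P(x). no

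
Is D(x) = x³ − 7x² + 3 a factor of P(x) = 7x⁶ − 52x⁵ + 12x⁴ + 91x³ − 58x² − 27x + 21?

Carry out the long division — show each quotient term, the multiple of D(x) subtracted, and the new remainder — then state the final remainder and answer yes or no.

R(x) = 0, so D(x) is a factor of P(x). yes

Step 1: lead(7x⁶ − 52x⁵ + 12x⁴ + 91x³ − 58x² − 27x + 21) ÷ lead(D) = 7x⁶ ÷ x³ = 7x³. Subtract (7x³)·D = 7x⁶ − 49x⁵ + 21x³. Remainder: −3x⁵ + 12x⁴ + 70x³ − 58x² − 27x + 21.
Step 2: lead(−3x⁵ + 12x⁴ + 70x³ − 58x² − 27x + 21) ÷ lead(D) = −3x⁵ ÷ x³ = −3x². Subtract (−3x²)·D = −3x⁵ + 21x⁴ − 9x². Remainder: −9x⁴ + 70x³ − 49x² − 27x + 21.
Step 3: lead(−9x⁴ + 70x³ − 49x² − 27x + 21) ÷ lead(D) = −9x⁴ ÷ x³ = −9x. Subtract (−9x)·D = −9x⁴ + 63x³ − 27x. Remainder: 7x³ − 49x² + 21.
Step 4: lead(7x³ − 49x² + 21) ÷ lead(D) = 7x³ ÷ x³ = 7. Subtract (7)·D = 7x³ − 49x² + 21. Remainder: 0.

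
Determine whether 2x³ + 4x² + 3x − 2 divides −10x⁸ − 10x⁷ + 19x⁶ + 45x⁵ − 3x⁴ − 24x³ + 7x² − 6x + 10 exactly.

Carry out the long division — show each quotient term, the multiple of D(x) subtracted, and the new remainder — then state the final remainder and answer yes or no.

R(x) = −x + 8, so D(x) is not a factor of P(x). no

Step 1: lead(−10x⁸ − 10x⁷ + 19x⁶ + 45x⁵ − 3x⁴ − 24x³ + 7x² − 6x + 10) ÷ lead(D) = −10x⁸ ÷ 2x³ = −5x⁵. Subtract (−5x⁵)·D = −10x⁸ − 20x⁷ − 15x⁶ + 10x⁵. Remainder: 10x⁷ + 34x⁶ + 35x⁵ − 3x⁴ − 24x³ + 7x² − 6x + 10.
Step 2: lead(10x⁷ + 34x⁶ + 35x⁵ − 3x⁴ − 24x³ + 7x² − 6x + 10) ÷ lead(D) = 10x⁷ ÷ 2x³ = 5x⁴. Subtract (5x⁴)·D = 10x⁷ + 20x⁶ + 15x⁵ − 10x⁴. Remainder: 14x⁶ + 20x⁵ + 7x⁴ − 24x³ + 7x² − 6x + 10.
Step 3: lead(14x⁶ + 20x⁵ + 7x⁴ − 24x³ + 7x² − 6x + 10) ÷ lead(D) = 14x⁶ ÷ 2x³ = 7x³. Subtract (7x³)·D = 14x⁶ + 28x⁵ + 21x⁴ − 14x³. Remainder: −8x⁵ − 14x⁴ − 10x³ + 7x² − 6x + 10.
Step 4: lead(−8x⁵ − 14x⁴ − 10x³ + 7x² − 6x + 10) ÷ lead(D) = −8x⁵ ÷ 2x³ = −4x². Subtract (−4x²)·D = −8x⁵ − 16x⁴ − 12x³ + 8x². Remainder: 2x⁴ + 2x³ − x² − 6x + 10.
Step 5: lead(2x⁴ + 2x³ − x² − 6x + 10) ÷ lead(D) = 2x⁴ ÷ 2x³ = x. Subtract (x)·D = 2x⁴ + 4x³ + 3x² − 2x. Remainder: −2x³ − 4x² − 4x + 10.
Step 6: lead(−2x³ − 4x² − 4x + 10) ÷ lead(D) = −2x³ ÷ 2x³ = −1. Subtract (−1)·D = −2x³ − 4x² − 3x + 2. Remainder: −x + 8.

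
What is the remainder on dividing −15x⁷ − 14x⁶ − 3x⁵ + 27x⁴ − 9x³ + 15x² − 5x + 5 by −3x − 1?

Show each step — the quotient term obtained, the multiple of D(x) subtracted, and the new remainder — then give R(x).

Step 1: lead(−15x⁷ − 14x⁶ − 3x⁵ + 27x⁴ − 9x³ + 15x² − 5x + 5) ÷ lead(D) = −15x⁷ ÷ −3x = 5x⁶. Subtract (5x⁶)·D = −15x⁷ − 5x⁶. Remainder: −9x⁶ − 3x⁵ + 27x⁴ − 9x³ + 15x² − 5x + 5.
Step 2: lead(−9x⁶ − 3x⁵ + 27x⁴ − 9x³ + 15x² − 5x + 5) ÷ lead(D) = −9x⁶ ÷ −3x = 3x⁵. Subtract (3x⁵)·D = −9x⁶ − 3x⁵. Remainder: 27x⁴ − 9x³ + 15x² − 5x + 5.
Step 3: lead(27x⁴ − 9x³ + 15x² − 5x + 5) ÷ lead(D) = 27x⁴ ÷ −3x = −9x³. Subtract (−9x³)·D = 27x⁴ + 9x³. Remainder: −18x³ + 15x² − 5x + 5.
Step 4: lead(−18x³ + 15x² − 5x + 5) ÷ lead(D) = −18x³ ÷ −3x = 6x². Subtract (6x²)·D = −18x³ − 6x². Remainder: 21x² − 5x + 5.
Step 5: lead(21x² − 5x + 5) ÷ lead(D) = 21x² ÷ −3x = −7x. Subtract (−7x)·D = 21x² + 7x. Remainder: −12x + 5.
Step 6: lead(−12x + 5) ÷ lead(D) = −12x ÷ −3x = 4. Subtract (4)·D = −12x − 4. Remainder: 9.

R(x) = 9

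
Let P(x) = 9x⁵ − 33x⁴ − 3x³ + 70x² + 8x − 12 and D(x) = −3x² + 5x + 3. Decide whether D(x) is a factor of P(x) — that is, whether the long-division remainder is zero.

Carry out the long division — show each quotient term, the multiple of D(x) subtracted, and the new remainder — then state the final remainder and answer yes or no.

Step 1: lead(9x⁵ − 33x⁴ − 3x³ + 70x² + 8x − 12) ÷ lead(D) = 9x⁵ ÷ −3x² = −3x³. Subtract (−3x³)·D = 9x⁵ − 15x⁴ − 9x³. Remainder: −18x⁴ + 6x³ + 70x² + 8x − 12.
Step 2: lead(−18x⁴ + 6x³ + 70x² + 8x − 12) ÷ lead(D) = −18x⁴ ÷ −3x² = 6x². Subtract (6x²)·D = −18x⁴ + 30x³ + 18x². Remainder: −24x³ + 52x² + 8x − 12.
Step 3: lead(−24x³ + 52x² + 8x − 12) ÷ lead(D) = −24x³ ÷ −3x² = 8x. Subtract (8x)·D = −24x³ + 40x² + 24x. Remainder: 12x² − 16x − 12.
Step 4: lead(12x² − 16x − 12) ÷ lead(D) = 12x² ÷ −3x² = −4. Subtract (−4)·D = 12x² − 20x − 12. Remainder: 4x.

R(x) = 4x, so D(x) is not a factor of P(x). no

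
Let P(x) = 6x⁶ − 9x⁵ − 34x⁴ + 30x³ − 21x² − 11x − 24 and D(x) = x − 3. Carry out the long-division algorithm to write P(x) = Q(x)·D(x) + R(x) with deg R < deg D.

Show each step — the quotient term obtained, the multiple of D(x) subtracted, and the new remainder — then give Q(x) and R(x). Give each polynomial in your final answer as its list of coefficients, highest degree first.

Q = [6, 9, -7, 9, 6, 7]; R = [-3]

Step 1: lead(6x⁶ − 9x⁵ − 34x⁴ + 30x³ − 21x² − 11x − 24) ÷ lead(D) = 6x⁶ ÷ x = 6x⁵. Subtract (6x⁵)·D = 6x⁶ − 18x⁵. Remainder: 9x⁵ − 34x⁴ + 30x³ − 21x² − 11x − 24.
Step 2: lead(9x⁵ − 34x⁴ + 30x³ − 21x² − 11x − 24) ÷ lead(D) = 9x⁵ ÷ x = 9x⁴. Subtract (9x⁴)·D = 9x⁵ − 27x⁴. Remainder: −7x⁴ + 30x³ − 21x² − 11x − 24.
Step 3: lead(−7x⁴ + 30x³ − 21x² − 11x − 24) ÷ lead(D) = −7x⁴ ÷ x = −7x³. Subtract (−7x³)·D = −7x⁴ + 21x³. Remainder: 9x³ − 21x² − 11x − 24.
Step 4: lead(9x³ − 21x² − 11x − 24) ÷ lead(D) = 9x³ ÷ x = 9x². Subtract (9x²)·D = 9x³ − 27x². Remainder: 6x² − 11x − 24.
Step 5: lead(6x² − 11x − 24) ÷ lead(D) = 6x² ÷ x = 6x. Subtract (6x)·D = 6x² − 18x. Remainder: 7x − 24.
Step 6: lead(7x − 24) ÷ lead(D) = 7x ÷ x = 7. Subtract (7)·D = 7x − 21. Remainder: −3.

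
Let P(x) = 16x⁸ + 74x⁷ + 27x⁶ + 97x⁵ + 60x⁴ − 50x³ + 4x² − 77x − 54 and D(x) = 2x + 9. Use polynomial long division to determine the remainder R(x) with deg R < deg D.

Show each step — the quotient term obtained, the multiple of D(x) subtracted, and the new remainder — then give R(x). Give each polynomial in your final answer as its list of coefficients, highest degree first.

Step 1: lead(16x⁸ + 74x⁷ + 27x⁶ + 97x⁵ + 60x⁴ − 50x³ + 4x² − 77x − 54) ÷ lead(D) = 16x⁸ ÷ 2x = 8x⁷. Subtract (8x⁷)·D = 16x⁸ + 72x⁷. Remainder: 2x⁷ + 27x⁶ + 97x⁵ + 60x⁴ − 50x³ + 4x² − 77x − 54.
Step 2: lead(2x⁷ + 27x⁶ + 97x⁵ + 60x⁴ − 50x³ + 4x² − 77x − 54) ÷ lead(D) = 2x⁷ ÷ 2x = x⁶. Subtract (x⁶)·D = 2x⁷ + 9x⁶. Remainder: 18x⁶ + 97x⁵ + 60x⁴ − 50x³ + 4x² − 77x − 54.
Step 3: lead(18x⁶ + 97x⁵ + 60x⁴ − 50x³ + 4x² − 77x − 54) ÷ lead(D) = 18x⁶ ÷ 2x = 9x⁵. Subtract (9x⁵)·D = 18x⁶ + 81x⁵. Remainder: 16x⁵ + 60x⁴ − 50x³ + 4x² − 77x − 54.
Step 4: lead(16x⁵ + 60x⁴ − 50x³ + 4x² − 77x − 54) ÷ lead(D) = 16x⁵ ÷ 2x = 8x⁴. Subtract (8x⁴)·D = 16x⁵ + 72x⁴. Remainder: −12x⁴ − 50x³ + 4x² − 77x − 54.
Step 5: lead(−12x⁴ − 50x³ + 4x² − 77x − 54) ÷ lead(D) = −12x⁴ ÷ 2x = −6x³. Subtract (−6x³)·D = −12x⁴ − 54x³. Remainder: 4x³ + 4x² − 77x − 54.
Step 6: lead(4x³ + 4x² − 77x − 54) ÷ lead(D) = 4x³ ÷ 2x = 2x². Subtract (2x²)·D = 4x³ + 18x². Remainder: −14x² − 77x − 54.
Step 7: lead(−14x² − 77x − 54) ÷ lead(D) = −14x² ÷ 2x = −7x. Subtract (−7x)·D = −14x² − 63x. Remainder: −14x − 54.
Step 8: lead(−14x − 54) ÷ lead(D) = −14x ÷ 2x = −7. Subtract (−7)·D = −14x − 63. Remainder: 9.

R = [9]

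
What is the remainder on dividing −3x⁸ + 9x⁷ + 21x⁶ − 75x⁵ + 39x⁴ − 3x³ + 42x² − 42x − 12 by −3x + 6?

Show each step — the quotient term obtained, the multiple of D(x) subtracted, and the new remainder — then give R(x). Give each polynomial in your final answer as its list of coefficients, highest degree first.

R = [0]

Step 1: lead(−3x⁸ + 9x⁷ + 21x⁶ − 75x⁵ + 39x⁴ − 3x³ + 42x² − 42x − 12) ÷ lead(D) = −3x⁸ ÷ −3x = x⁷. Subtract (x⁷)·D = −3x⁸ + 6x⁷. Remainder: 3x⁷ + 21x⁶ − 75x⁵ + 39x⁴ − 3x³ + 42x² − 42x − 12.
Step 2: lead(3x⁷ + 21x⁶ − 75x⁵ + 39x⁴ − 3x³ + 42x² − 42x − 12) ÷ lead(D) = 3x⁷ ÷ −3x = −x⁶. Subtract (−x⁶)·D = 3x⁷ − 6x⁶. Remainder: 27x⁶ − 75x⁵ + 39x⁴ − 3x³ + 42x² − 42x − 12.
Step 3: lead(27x⁶ − 75x⁵ + 39x⁴ − 3x³ + 42x² − 42x − 12) ÷ lead(D) = 27x⁶ ÷ −3x = −9x⁵. Subtract (−9x⁵)·D = 27x⁶ − 54x⁵. Remainder: −21x⁵ + 39x⁴ − 3x³ + 42x² − 42x − 12.
Step 4: lead(−21x⁵ + 39x⁴ − 3x³ + 42x² − 42x − 12) ÷ lead(D) = −21x⁵ ÷ −3x = 7x⁴. Subtract (7x⁴)·D = −21x⁵ + 42x⁴. Remainder: −3x⁴ − 3x³ + 42x² − 42x − 12.
Step 5: lead(−3x⁴ − 3x³ + 42x² − 42x − 12) ÷ lead(D) = −3x⁴ ÷ −3x = x³. Subtract (x³)·D = −3x⁴ + 6x³. Remainder: −9x³ + 42x² − 42x − 12.
Step 6: lead(−9x³ + 42x² − 42x − 12) ÷ lead(D) = −9x³ ÷ −3x = 3x². Subtract (3x²)·D = −9x³ + 18x². Remainder: 24x² − 42x − 12.
Step 7: lead(24x² − 42x − 12) ÷ lead(D) = 24x² ÷ −3x = −8x. Subtract (−8x)·D = 24x² − 48x. Remainder: 6x − 12.
Step 8: lead(6x − 12) ÷ lead(D) = 6x ÷ −3x = −2. Subtract (−2)·D = 6x − 12. Remainder: 0.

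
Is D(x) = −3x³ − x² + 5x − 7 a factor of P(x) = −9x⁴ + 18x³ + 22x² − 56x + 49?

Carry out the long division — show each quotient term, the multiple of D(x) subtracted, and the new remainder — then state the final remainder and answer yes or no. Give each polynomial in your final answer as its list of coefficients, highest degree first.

Step 1: lead(−9x⁴ + 18x³ + 22x² − 56x + 49) ÷ lead(D) = −9x⁴ ÷ −3x³ = 3x. Subtract (3x)·D = −9x⁴ − 3x³ + 15x² − 21x. Remainder: 21x³ + 7x² − 35x + 49.
Step 2: lead(21x³ + 7x² − 35x + 49) ÷ lead(D) = 21x³ ÷ −3x³ = −7. Subtract (−7)·D = 21x³ + 7x² − 35x + 49. Remainder: 0.

R = [0], so D(x) is a factor of P(x). yes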